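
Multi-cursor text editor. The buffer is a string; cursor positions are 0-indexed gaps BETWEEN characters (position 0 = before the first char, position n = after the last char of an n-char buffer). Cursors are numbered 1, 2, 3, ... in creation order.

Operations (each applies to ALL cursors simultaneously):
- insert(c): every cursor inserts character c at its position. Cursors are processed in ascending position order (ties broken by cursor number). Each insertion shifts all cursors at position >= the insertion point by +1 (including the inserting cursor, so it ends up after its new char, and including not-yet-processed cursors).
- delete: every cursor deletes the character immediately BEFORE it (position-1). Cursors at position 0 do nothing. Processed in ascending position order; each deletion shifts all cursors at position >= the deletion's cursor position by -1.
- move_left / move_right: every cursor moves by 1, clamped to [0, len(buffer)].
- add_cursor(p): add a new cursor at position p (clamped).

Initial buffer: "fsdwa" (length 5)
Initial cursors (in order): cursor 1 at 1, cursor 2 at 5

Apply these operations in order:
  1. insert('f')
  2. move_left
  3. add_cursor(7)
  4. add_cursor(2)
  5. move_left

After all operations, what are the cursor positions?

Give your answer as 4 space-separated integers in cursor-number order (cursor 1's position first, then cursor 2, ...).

Answer: 0 5 6 1

Derivation:
After op 1 (insert('f')): buffer="ffsdwaf" (len 7), cursors c1@2 c2@7, authorship .1....2
After op 2 (move_left): buffer="ffsdwaf" (len 7), cursors c1@1 c2@6, authorship .1....2
After op 3 (add_cursor(7)): buffer="ffsdwaf" (len 7), cursors c1@1 c2@6 c3@7, authorship .1....2
After op 4 (add_cursor(2)): buffer="ffsdwaf" (len 7), cursors c1@1 c4@2 c2@6 c3@7, authorship .1....2
After op 5 (move_left): buffer="ffsdwaf" (len 7), cursors c1@0 c4@1 c2@5 c3@6, authorship .1....2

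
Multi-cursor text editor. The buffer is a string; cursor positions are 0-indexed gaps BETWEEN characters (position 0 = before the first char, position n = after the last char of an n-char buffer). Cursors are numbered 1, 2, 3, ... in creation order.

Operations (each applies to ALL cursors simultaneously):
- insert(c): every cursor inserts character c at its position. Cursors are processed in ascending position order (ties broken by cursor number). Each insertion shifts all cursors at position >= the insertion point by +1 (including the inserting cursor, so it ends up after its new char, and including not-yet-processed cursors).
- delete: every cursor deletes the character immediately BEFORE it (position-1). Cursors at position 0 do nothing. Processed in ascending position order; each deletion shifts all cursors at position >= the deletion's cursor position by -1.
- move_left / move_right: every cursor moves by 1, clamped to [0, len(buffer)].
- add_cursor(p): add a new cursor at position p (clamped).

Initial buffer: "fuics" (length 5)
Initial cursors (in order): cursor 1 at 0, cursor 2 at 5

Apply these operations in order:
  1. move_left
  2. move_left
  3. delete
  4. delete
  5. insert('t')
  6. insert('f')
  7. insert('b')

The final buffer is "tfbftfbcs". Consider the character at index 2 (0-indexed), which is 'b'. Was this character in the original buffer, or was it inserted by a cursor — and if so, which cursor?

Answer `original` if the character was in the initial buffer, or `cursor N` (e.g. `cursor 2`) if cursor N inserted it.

Answer: cursor 1

Derivation:
After op 1 (move_left): buffer="fuics" (len 5), cursors c1@0 c2@4, authorship .....
After op 2 (move_left): buffer="fuics" (len 5), cursors c1@0 c2@3, authorship .....
After op 3 (delete): buffer="fucs" (len 4), cursors c1@0 c2@2, authorship ....
After op 4 (delete): buffer="fcs" (len 3), cursors c1@0 c2@1, authorship ...
After op 5 (insert('t')): buffer="tftcs" (len 5), cursors c1@1 c2@3, authorship 1.2..
After op 6 (insert('f')): buffer="tfftfcs" (len 7), cursors c1@2 c2@5, authorship 11.22..
After op 7 (insert('b')): buffer="tfbftfbcs" (len 9), cursors c1@3 c2@7, authorship 111.222..
Authorship (.=original, N=cursor N): 1 1 1 . 2 2 2 . .
Index 2: author = 1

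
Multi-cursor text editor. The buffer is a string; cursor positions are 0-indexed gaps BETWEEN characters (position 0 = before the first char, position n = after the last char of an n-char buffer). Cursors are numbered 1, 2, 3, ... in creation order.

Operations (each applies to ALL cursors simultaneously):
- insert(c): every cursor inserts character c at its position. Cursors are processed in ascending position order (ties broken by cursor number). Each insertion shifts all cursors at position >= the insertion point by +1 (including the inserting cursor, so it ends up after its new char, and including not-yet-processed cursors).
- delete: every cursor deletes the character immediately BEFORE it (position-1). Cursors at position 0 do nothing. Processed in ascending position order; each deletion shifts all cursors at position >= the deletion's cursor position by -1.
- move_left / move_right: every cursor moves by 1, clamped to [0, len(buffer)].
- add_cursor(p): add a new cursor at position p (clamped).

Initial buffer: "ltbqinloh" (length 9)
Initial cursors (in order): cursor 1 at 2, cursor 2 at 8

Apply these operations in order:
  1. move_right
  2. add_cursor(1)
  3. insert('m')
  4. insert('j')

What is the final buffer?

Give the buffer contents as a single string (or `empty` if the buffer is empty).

Answer: lmjtbmjqinlohmj

Derivation:
After op 1 (move_right): buffer="ltbqinloh" (len 9), cursors c1@3 c2@9, authorship .........
After op 2 (add_cursor(1)): buffer="ltbqinloh" (len 9), cursors c3@1 c1@3 c2@9, authorship .........
After op 3 (insert('m')): buffer="lmtbmqinlohm" (len 12), cursors c3@2 c1@5 c2@12, authorship .3..1......2
After op 4 (insert('j')): buffer="lmjtbmjqinlohmj" (len 15), cursors c3@3 c1@7 c2@15, authorship .33..11......22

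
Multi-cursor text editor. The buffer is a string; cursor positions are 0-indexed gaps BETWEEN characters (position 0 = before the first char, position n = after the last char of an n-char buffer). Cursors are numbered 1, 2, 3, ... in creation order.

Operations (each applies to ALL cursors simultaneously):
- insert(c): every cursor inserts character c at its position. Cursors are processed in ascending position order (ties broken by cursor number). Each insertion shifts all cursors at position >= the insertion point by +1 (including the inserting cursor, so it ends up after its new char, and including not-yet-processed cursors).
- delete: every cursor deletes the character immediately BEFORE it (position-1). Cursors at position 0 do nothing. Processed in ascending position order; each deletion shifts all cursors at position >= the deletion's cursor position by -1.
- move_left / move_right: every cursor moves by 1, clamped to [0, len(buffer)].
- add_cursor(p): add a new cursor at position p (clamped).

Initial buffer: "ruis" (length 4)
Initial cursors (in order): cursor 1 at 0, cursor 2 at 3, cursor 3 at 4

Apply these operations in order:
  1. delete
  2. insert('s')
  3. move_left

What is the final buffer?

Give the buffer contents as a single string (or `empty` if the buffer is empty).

After op 1 (delete): buffer="ru" (len 2), cursors c1@0 c2@2 c3@2, authorship ..
After op 2 (insert('s')): buffer="sruss" (len 5), cursors c1@1 c2@5 c3@5, authorship 1..23
After op 3 (move_left): buffer="sruss" (len 5), cursors c1@0 c2@4 c3@4, authorship 1..23

Answer: sruss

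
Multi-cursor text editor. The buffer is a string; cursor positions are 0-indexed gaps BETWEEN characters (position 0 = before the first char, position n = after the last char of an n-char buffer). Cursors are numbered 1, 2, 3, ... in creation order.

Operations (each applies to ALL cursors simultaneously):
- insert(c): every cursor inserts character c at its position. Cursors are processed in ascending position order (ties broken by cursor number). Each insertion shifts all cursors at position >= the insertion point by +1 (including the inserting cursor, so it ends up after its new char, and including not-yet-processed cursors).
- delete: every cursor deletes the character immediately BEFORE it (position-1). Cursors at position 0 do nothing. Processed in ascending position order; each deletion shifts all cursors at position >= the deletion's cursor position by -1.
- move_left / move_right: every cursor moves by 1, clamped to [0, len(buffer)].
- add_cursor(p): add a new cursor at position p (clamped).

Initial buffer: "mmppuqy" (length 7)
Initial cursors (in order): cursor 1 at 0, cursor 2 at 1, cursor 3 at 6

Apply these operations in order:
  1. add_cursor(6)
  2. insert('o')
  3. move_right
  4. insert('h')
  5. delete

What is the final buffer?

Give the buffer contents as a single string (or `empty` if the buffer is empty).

After op 1 (add_cursor(6)): buffer="mmppuqy" (len 7), cursors c1@0 c2@1 c3@6 c4@6, authorship .......
After op 2 (insert('o')): buffer="omomppuqooy" (len 11), cursors c1@1 c2@3 c3@10 c4@10, authorship 1.2.....34.
After op 3 (move_right): buffer="omomppuqooy" (len 11), cursors c1@2 c2@4 c3@11 c4@11, authorship 1.2.....34.
After op 4 (insert('h')): buffer="omhomhppuqooyhh" (len 15), cursors c1@3 c2@6 c3@15 c4@15, authorship 1.12.2....34.34
After op 5 (delete): buffer="omomppuqooy" (len 11), cursors c1@2 c2@4 c3@11 c4@11, authorship 1.2.....34.

Answer: omomppuqooy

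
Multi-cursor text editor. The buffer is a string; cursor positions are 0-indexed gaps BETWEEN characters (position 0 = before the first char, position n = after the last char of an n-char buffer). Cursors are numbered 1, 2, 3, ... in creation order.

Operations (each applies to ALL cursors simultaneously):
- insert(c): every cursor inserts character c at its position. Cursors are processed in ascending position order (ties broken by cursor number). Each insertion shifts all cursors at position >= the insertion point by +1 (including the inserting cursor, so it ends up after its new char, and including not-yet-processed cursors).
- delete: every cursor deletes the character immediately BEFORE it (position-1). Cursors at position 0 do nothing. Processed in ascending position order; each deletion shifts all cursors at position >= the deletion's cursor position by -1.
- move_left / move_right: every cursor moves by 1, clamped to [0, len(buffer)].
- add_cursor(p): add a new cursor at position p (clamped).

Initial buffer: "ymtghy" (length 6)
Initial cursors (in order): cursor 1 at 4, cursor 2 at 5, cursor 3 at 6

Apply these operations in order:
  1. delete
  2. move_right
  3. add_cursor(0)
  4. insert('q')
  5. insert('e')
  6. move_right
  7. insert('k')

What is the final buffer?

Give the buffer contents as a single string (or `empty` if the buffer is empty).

After op 1 (delete): buffer="ymt" (len 3), cursors c1@3 c2@3 c3@3, authorship ...
After op 2 (move_right): buffer="ymt" (len 3), cursors c1@3 c2@3 c3@3, authorship ...
After op 3 (add_cursor(0)): buffer="ymt" (len 3), cursors c4@0 c1@3 c2@3 c3@3, authorship ...
After op 4 (insert('q')): buffer="qymtqqq" (len 7), cursors c4@1 c1@7 c2@7 c3@7, authorship 4...123
After op 5 (insert('e')): buffer="qeymtqqqeee" (len 11), cursors c4@2 c1@11 c2@11 c3@11, authorship 44...123123
After op 6 (move_right): buffer="qeymtqqqeee" (len 11), cursors c4@3 c1@11 c2@11 c3@11, authorship 44...123123
After op 7 (insert('k')): buffer="qeykmtqqqeeekkk" (len 15), cursors c4@4 c1@15 c2@15 c3@15, authorship 44.4..123123123

Answer: qeykmtqqqeeekkk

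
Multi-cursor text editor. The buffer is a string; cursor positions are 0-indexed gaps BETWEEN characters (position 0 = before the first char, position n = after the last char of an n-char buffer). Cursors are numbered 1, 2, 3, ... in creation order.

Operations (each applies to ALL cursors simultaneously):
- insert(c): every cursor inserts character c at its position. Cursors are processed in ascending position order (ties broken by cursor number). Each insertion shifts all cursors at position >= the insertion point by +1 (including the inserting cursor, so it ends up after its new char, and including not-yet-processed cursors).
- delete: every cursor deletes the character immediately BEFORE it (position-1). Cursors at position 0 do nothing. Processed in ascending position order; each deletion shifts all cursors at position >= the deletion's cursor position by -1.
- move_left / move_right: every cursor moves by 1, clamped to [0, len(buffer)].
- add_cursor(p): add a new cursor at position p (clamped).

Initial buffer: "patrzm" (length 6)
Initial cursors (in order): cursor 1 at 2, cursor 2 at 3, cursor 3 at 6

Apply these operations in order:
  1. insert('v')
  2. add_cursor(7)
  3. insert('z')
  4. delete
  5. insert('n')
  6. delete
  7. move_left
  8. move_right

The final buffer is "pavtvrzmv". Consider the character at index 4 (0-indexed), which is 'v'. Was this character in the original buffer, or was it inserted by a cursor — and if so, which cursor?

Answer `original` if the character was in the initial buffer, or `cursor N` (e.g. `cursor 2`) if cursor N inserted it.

Answer: cursor 2

Derivation:
After op 1 (insert('v')): buffer="pavtvrzmv" (len 9), cursors c1@3 c2@5 c3@9, authorship ..1.2...3
After op 2 (add_cursor(7)): buffer="pavtvrzmv" (len 9), cursors c1@3 c2@5 c4@7 c3@9, authorship ..1.2...3
After op 3 (insert('z')): buffer="pavztvzrzzmvz" (len 13), cursors c1@4 c2@7 c4@10 c3@13, authorship ..11.22..4.33
After op 4 (delete): buffer="pavtvrzmv" (len 9), cursors c1@3 c2@5 c4@7 c3@9, authorship ..1.2...3
After op 5 (insert('n')): buffer="pavntvnrznmvn" (len 13), cursors c1@4 c2@7 c4@10 c3@13, authorship ..11.22..4.33
After op 6 (delete): buffer="pavtvrzmv" (len 9), cursors c1@3 c2@5 c4@7 c3@9, authorship ..1.2...3
After op 7 (move_left): buffer="pavtvrzmv" (len 9), cursors c1@2 c2@4 c4@6 c3@8, authorship ..1.2...3
After op 8 (move_right): buffer="pavtvrzmv" (len 9), cursors c1@3 c2@5 c4@7 c3@9, authorship ..1.2...3
Authorship (.=original, N=cursor N): . . 1 . 2 . . . 3
Index 4: author = 2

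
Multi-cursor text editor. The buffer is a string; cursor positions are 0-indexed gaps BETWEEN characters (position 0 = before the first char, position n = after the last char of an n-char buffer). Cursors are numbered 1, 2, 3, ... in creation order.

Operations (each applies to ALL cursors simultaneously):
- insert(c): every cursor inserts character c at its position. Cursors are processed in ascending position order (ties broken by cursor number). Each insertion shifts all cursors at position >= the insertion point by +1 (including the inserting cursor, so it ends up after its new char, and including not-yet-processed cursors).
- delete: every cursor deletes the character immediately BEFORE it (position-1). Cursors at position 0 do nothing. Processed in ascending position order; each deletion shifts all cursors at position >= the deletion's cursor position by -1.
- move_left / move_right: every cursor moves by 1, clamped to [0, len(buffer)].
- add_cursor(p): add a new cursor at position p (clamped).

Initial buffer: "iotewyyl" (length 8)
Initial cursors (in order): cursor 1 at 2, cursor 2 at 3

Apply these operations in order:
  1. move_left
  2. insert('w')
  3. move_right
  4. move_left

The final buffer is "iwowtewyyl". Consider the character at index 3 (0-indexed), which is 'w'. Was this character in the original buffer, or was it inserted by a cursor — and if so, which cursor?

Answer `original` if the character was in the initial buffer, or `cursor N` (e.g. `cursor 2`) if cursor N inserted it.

After op 1 (move_left): buffer="iotewyyl" (len 8), cursors c1@1 c2@2, authorship ........
After op 2 (insert('w')): buffer="iwowtewyyl" (len 10), cursors c1@2 c2@4, authorship .1.2......
After op 3 (move_right): buffer="iwowtewyyl" (len 10), cursors c1@3 c2@5, authorship .1.2......
After op 4 (move_left): buffer="iwowtewyyl" (len 10), cursors c1@2 c2@4, authorship .1.2......
Authorship (.=original, N=cursor N): . 1 . 2 . . . . . .
Index 3: author = 2

Answer: cursor 2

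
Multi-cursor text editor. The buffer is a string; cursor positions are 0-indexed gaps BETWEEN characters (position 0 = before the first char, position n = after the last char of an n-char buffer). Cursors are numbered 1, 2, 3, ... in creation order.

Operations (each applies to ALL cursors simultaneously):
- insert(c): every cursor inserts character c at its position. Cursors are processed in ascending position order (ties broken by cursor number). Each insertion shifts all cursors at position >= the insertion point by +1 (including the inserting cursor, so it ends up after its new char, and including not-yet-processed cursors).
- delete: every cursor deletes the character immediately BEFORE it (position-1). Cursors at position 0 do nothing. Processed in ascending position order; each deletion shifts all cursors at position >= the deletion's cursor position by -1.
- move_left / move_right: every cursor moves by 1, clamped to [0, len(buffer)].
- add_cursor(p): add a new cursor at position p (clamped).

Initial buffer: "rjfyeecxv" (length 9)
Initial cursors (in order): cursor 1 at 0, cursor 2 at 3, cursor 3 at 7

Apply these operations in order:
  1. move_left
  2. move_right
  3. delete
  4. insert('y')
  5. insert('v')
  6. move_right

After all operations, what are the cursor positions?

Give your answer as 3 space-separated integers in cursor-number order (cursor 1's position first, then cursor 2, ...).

Answer: 3 6 11

Derivation:
After op 1 (move_left): buffer="rjfyeecxv" (len 9), cursors c1@0 c2@2 c3@6, authorship .........
After op 2 (move_right): buffer="rjfyeecxv" (len 9), cursors c1@1 c2@3 c3@7, authorship .........
After op 3 (delete): buffer="jyeexv" (len 6), cursors c1@0 c2@1 c3@4, authorship ......
After op 4 (insert('y')): buffer="yjyyeeyxv" (len 9), cursors c1@1 c2@3 c3@7, authorship 1.2...3..
After op 5 (insert('v')): buffer="yvjyvyeeyvxv" (len 12), cursors c1@2 c2@5 c3@10, authorship 11.22...33..
After op 6 (move_right): buffer="yvjyvyeeyvxv" (len 12), cursors c1@3 c2@6 c3@11, authorship 11.22...33..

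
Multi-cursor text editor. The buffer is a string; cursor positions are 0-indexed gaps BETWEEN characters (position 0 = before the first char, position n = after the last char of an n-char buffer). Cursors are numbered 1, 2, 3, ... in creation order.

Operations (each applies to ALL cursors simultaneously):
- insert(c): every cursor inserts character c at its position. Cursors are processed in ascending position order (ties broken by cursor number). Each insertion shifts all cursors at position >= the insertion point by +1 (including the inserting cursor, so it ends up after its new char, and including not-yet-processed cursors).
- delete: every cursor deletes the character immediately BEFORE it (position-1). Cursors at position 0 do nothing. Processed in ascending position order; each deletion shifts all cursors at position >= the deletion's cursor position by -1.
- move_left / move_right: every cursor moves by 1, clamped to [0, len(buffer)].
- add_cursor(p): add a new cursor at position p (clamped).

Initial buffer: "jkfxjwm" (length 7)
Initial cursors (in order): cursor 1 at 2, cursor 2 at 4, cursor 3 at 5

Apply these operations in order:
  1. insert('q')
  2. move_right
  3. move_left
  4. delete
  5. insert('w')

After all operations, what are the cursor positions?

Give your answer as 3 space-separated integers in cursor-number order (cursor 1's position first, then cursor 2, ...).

Answer: 3 6 8

Derivation:
After op 1 (insert('q')): buffer="jkqfxqjqwm" (len 10), cursors c1@3 c2@6 c3@8, authorship ..1..2.3..
After op 2 (move_right): buffer="jkqfxqjqwm" (len 10), cursors c1@4 c2@7 c3@9, authorship ..1..2.3..
After op 3 (move_left): buffer="jkqfxqjqwm" (len 10), cursors c1@3 c2@6 c3@8, authorship ..1..2.3..
After op 4 (delete): buffer="jkfxjwm" (len 7), cursors c1@2 c2@4 c3@5, authorship .......
After op 5 (insert('w')): buffer="jkwfxwjwwm" (len 10), cursors c1@3 c2@6 c3@8, authorship ..1..2.3..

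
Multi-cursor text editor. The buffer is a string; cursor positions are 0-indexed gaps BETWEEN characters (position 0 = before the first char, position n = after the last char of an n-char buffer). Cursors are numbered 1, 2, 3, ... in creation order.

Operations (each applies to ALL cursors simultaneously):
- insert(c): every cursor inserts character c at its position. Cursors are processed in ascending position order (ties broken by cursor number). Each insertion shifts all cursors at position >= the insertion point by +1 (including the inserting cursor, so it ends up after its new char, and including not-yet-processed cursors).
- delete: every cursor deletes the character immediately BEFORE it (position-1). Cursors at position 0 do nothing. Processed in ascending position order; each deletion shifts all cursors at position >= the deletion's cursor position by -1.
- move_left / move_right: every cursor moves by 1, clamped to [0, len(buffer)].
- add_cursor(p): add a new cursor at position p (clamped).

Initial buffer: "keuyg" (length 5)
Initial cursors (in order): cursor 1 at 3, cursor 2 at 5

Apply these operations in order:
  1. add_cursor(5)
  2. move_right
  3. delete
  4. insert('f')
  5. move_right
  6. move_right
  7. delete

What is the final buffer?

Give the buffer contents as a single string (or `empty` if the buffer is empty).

Answer: ke

Derivation:
After op 1 (add_cursor(5)): buffer="keuyg" (len 5), cursors c1@3 c2@5 c3@5, authorship .....
After op 2 (move_right): buffer="keuyg" (len 5), cursors c1@4 c2@5 c3@5, authorship .....
After op 3 (delete): buffer="ke" (len 2), cursors c1@2 c2@2 c3@2, authorship ..
After op 4 (insert('f')): buffer="kefff" (len 5), cursors c1@5 c2@5 c3@5, authorship ..123
After op 5 (move_right): buffer="kefff" (len 5), cursors c1@5 c2@5 c3@5, authorship ..123
After op 6 (move_right): buffer="kefff" (len 5), cursors c1@5 c2@5 c3@5, authorship ..123
After op 7 (delete): buffer="ke" (len 2), cursors c1@2 c2@2 c3@2, authorship ..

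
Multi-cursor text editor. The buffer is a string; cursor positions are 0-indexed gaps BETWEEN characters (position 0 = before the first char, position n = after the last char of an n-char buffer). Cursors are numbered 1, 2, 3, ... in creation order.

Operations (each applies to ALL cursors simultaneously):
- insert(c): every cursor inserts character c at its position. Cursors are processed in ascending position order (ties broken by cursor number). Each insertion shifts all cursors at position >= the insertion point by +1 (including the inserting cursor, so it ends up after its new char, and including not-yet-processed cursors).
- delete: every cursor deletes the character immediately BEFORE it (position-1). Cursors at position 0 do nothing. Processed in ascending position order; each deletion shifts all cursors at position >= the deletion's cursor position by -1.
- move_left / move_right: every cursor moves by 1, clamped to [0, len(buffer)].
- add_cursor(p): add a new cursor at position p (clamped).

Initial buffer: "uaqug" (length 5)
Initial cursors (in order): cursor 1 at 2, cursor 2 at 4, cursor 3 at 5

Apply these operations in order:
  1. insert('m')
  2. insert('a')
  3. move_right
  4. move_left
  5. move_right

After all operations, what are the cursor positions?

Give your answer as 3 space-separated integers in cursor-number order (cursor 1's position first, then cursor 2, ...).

After op 1 (insert('m')): buffer="uamqumgm" (len 8), cursors c1@3 c2@6 c3@8, authorship ..1..2.3
After op 2 (insert('a')): buffer="uamaqumagma" (len 11), cursors c1@4 c2@8 c3@11, authorship ..11..22.33
After op 3 (move_right): buffer="uamaqumagma" (len 11), cursors c1@5 c2@9 c3@11, authorship ..11..22.33
After op 4 (move_left): buffer="uamaqumagma" (len 11), cursors c1@4 c2@8 c3@10, authorship ..11..22.33
After op 5 (move_right): buffer="uamaqumagma" (len 11), cursors c1@5 c2@9 c3@11, authorship ..11..22.33

Answer: 5 9 11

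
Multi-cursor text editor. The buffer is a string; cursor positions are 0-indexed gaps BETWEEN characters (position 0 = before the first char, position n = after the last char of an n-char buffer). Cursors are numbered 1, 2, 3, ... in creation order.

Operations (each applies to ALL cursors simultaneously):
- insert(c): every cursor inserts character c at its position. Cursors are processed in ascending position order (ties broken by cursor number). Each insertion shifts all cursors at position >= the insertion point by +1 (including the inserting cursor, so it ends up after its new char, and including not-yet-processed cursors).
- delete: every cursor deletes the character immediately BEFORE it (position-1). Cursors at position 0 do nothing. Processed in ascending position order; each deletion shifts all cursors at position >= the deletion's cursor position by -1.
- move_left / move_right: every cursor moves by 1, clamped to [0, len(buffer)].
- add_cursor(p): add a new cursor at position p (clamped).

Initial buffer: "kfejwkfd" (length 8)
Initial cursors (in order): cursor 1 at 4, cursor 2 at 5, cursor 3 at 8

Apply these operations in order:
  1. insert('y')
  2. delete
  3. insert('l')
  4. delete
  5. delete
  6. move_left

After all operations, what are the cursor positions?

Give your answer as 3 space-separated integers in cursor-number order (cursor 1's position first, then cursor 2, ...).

After op 1 (insert('y')): buffer="kfejywykfdy" (len 11), cursors c1@5 c2@7 c3@11, authorship ....1.2...3
After op 2 (delete): buffer="kfejwkfd" (len 8), cursors c1@4 c2@5 c3@8, authorship ........
After op 3 (insert('l')): buffer="kfejlwlkfdl" (len 11), cursors c1@5 c2@7 c3@11, authorship ....1.2...3
After op 4 (delete): buffer="kfejwkfd" (len 8), cursors c1@4 c2@5 c3@8, authorship ........
After op 5 (delete): buffer="kfekf" (len 5), cursors c1@3 c2@3 c3@5, authorship .....
After op 6 (move_left): buffer="kfekf" (len 5), cursors c1@2 c2@2 c3@4, authorship .....

Answer: 2 2 4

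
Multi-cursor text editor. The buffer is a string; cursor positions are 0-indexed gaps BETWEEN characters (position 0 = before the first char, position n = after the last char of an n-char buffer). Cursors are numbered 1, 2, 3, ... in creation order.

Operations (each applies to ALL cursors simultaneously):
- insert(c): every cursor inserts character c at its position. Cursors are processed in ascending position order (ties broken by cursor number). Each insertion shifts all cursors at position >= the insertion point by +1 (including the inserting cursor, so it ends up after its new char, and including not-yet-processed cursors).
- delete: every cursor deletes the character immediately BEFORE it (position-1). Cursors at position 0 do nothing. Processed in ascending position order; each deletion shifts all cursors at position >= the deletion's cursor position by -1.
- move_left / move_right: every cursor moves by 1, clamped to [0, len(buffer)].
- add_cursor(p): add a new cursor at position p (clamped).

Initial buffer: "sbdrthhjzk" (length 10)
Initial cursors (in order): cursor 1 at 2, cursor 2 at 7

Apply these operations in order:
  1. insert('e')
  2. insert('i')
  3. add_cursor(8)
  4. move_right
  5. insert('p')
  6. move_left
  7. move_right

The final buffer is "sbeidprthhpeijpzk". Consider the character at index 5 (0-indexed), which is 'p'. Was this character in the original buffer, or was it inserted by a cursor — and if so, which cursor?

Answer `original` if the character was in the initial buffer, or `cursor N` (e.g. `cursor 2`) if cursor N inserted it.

After op 1 (insert('e')): buffer="sbedrthhejzk" (len 12), cursors c1@3 c2@9, authorship ..1.....2...
After op 2 (insert('i')): buffer="sbeidrthheijzk" (len 14), cursors c1@4 c2@11, authorship ..11.....22...
After op 3 (add_cursor(8)): buffer="sbeidrthheijzk" (len 14), cursors c1@4 c3@8 c2@11, authorship ..11.....22...
After op 4 (move_right): buffer="sbeidrthheijzk" (len 14), cursors c1@5 c3@9 c2@12, authorship ..11.....22...
After op 5 (insert('p')): buffer="sbeidprthhpeijpzk" (len 17), cursors c1@6 c3@11 c2@15, authorship ..11.1....322.2..
After op 6 (move_left): buffer="sbeidprthhpeijpzk" (len 17), cursors c1@5 c3@10 c2@14, authorship ..11.1....322.2..
After op 7 (move_right): buffer="sbeidprthhpeijpzk" (len 17), cursors c1@6 c3@11 c2@15, authorship ..11.1....322.2..
Authorship (.=original, N=cursor N): . . 1 1 . 1 . . . . 3 2 2 . 2 . .
Index 5: author = 1

Answer: cursor 1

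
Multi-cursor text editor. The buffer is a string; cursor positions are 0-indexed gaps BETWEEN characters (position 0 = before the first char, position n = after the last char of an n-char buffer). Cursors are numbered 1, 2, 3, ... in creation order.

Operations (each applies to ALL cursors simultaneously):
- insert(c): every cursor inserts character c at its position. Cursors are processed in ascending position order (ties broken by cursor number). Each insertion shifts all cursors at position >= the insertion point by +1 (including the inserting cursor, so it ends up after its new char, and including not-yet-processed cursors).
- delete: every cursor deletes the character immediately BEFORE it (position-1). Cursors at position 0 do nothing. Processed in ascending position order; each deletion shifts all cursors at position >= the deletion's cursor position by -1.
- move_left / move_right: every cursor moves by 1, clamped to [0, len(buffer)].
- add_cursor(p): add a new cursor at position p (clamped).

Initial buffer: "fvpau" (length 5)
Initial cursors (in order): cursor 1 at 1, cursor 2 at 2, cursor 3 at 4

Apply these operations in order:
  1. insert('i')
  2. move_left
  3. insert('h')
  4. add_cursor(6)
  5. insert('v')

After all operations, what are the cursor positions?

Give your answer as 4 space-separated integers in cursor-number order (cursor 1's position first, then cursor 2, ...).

Answer: 3 7 13 9

Derivation:
After op 1 (insert('i')): buffer="fivipaiu" (len 8), cursors c1@2 c2@4 c3@7, authorship .1.2..3.
After op 2 (move_left): buffer="fivipaiu" (len 8), cursors c1@1 c2@3 c3@6, authorship .1.2..3.
After op 3 (insert('h')): buffer="fhivhipahiu" (len 11), cursors c1@2 c2@5 c3@9, authorship .11.22..33.
After op 4 (add_cursor(6)): buffer="fhivhipahiu" (len 11), cursors c1@2 c2@5 c4@6 c3@9, authorship .11.22..33.
After op 5 (insert('v')): buffer="fhvivhvivpahviu" (len 15), cursors c1@3 c2@7 c4@9 c3@13, authorship .111.2224..333.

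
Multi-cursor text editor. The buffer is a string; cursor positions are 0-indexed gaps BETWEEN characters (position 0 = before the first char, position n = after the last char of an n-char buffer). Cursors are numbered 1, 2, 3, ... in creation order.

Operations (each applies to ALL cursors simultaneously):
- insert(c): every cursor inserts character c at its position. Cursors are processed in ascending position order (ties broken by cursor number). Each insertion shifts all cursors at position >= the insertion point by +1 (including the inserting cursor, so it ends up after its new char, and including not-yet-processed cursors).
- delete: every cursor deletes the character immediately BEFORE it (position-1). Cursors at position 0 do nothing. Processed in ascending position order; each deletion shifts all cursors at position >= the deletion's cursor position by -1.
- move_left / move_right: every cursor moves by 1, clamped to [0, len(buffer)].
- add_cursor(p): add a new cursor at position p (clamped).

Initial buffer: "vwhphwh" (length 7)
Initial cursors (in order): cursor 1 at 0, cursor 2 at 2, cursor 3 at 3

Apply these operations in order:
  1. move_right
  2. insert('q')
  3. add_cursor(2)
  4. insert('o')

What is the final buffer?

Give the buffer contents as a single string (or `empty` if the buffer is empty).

After op 1 (move_right): buffer="vwhphwh" (len 7), cursors c1@1 c2@3 c3@4, authorship .......
After op 2 (insert('q')): buffer="vqwhqpqhwh" (len 10), cursors c1@2 c2@5 c3@7, authorship .1..2.3...
After op 3 (add_cursor(2)): buffer="vqwhqpqhwh" (len 10), cursors c1@2 c4@2 c2@5 c3@7, authorship .1..2.3...
After op 4 (insert('o')): buffer="vqoowhqopqohwh" (len 14), cursors c1@4 c4@4 c2@8 c3@11, authorship .114..22.33...

Answer: vqoowhqopqohwh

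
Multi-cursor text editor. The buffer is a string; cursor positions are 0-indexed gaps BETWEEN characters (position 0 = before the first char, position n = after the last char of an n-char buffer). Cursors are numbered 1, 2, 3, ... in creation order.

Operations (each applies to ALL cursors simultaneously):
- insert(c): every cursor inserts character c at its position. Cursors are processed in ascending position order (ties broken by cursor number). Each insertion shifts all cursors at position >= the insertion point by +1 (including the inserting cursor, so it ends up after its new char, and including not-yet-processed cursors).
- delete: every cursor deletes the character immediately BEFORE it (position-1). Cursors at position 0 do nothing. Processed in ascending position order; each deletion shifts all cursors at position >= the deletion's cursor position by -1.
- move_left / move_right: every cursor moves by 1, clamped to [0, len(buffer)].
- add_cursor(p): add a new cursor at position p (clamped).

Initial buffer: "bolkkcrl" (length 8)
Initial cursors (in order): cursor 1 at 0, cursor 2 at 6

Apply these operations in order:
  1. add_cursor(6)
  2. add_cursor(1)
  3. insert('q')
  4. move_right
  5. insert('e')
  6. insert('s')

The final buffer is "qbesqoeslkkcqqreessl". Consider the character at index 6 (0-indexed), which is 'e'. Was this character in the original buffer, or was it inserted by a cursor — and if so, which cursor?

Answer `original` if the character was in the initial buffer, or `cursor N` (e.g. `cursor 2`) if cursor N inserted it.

After op 1 (add_cursor(6)): buffer="bolkkcrl" (len 8), cursors c1@0 c2@6 c3@6, authorship ........
After op 2 (add_cursor(1)): buffer="bolkkcrl" (len 8), cursors c1@0 c4@1 c2@6 c3@6, authorship ........
After op 3 (insert('q')): buffer="qbqolkkcqqrl" (len 12), cursors c1@1 c4@3 c2@10 c3@10, authorship 1.4.....23..
After op 4 (move_right): buffer="qbqolkkcqqrl" (len 12), cursors c1@2 c4@4 c2@11 c3@11, authorship 1.4.....23..
After op 5 (insert('e')): buffer="qbeqoelkkcqqreel" (len 16), cursors c1@3 c4@6 c2@15 c3@15, authorship 1.14.4....23.23.
After op 6 (insert('s')): buffer="qbesqoeslkkcqqreessl" (len 20), cursors c1@4 c4@8 c2@19 c3@19, authorship 1.114.44....23.2323.
Authorship (.=original, N=cursor N): 1 . 1 1 4 . 4 4 . . . . 2 3 . 2 3 2 3 .
Index 6: author = 4

Answer: cursor 4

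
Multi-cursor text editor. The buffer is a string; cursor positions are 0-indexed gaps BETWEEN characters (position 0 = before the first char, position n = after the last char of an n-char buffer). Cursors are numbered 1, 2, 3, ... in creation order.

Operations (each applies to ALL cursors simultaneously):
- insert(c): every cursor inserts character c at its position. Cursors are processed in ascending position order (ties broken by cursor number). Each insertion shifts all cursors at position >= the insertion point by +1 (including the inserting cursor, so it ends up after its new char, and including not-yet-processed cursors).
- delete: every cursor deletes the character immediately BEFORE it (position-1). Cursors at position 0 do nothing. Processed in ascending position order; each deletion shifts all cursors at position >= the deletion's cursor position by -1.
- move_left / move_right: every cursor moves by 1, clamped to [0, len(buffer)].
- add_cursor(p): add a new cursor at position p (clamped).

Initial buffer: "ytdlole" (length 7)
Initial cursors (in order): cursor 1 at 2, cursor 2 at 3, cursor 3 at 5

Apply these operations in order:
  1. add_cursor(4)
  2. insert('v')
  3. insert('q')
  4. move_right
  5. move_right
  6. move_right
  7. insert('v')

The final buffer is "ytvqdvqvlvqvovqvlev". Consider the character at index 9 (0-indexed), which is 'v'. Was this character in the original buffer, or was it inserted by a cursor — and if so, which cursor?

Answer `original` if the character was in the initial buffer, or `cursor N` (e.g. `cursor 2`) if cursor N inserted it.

After op 1 (add_cursor(4)): buffer="ytdlole" (len 7), cursors c1@2 c2@3 c4@4 c3@5, authorship .......
After op 2 (insert('v')): buffer="ytvdvlvovle" (len 11), cursors c1@3 c2@5 c4@7 c3@9, authorship ..1.2.4.3..
After op 3 (insert('q')): buffer="ytvqdvqlvqovqle" (len 15), cursors c1@4 c2@7 c4@10 c3@13, authorship ..11.22.44.33..
After op 4 (move_right): buffer="ytvqdvqlvqovqle" (len 15), cursors c1@5 c2@8 c4@11 c3@14, authorship ..11.22.44.33..
After op 5 (move_right): buffer="ytvqdvqlvqovqle" (len 15), cursors c1@6 c2@9 c4@12 c3@15, authorship ..11.22.44.33..
After op 6 (move_right): buffer="ytvqdvqlvqovqle" (len 15), cursors c1@7 c2@10 c4@13 c3@15, authorship ..11.22.44.33..
After op 7 (insert('v')): buffer="ytvqdvqvlvqvovqvlev" (len 19), cursors c1@8 c2@12 c4@16 c3@19, authorship ..11.221.442.334..3
Authorship (.=original, N=cursor N): . . 1 1 . 2 2 1 . 4 4 2 . 3 3 4 . . 3
Index 9: author = 4

Answer: cursor 4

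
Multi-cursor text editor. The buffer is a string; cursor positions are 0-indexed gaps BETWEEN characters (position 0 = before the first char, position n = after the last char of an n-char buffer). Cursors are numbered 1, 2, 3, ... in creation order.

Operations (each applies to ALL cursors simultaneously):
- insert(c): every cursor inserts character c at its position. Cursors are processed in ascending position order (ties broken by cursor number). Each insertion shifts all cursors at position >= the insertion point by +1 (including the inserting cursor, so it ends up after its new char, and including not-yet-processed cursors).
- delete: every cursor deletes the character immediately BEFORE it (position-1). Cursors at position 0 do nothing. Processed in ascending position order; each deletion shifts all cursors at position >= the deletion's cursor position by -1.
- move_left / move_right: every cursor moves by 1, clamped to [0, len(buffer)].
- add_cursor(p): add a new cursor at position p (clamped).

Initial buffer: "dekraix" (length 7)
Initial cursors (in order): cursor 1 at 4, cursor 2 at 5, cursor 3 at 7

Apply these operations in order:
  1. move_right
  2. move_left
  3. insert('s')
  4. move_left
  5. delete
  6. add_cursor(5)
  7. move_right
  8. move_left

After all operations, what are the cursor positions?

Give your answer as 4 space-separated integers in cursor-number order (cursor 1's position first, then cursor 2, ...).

Answer: 3 4 5 5

Derivation:
After op 1 (move_right): buffer="dekraix" (len 7), cursors c1@5 c2@6 c3@7, authorship .......
After op 2 (move_left): buffer="dekraix" (len 7), cursors c1@4 c2@5 c3@6, authorship .......
After op 3 (insert('s')): buffer="dekrsasisx" (len 10), cursors c1@5 c2@7 c3@9, authorship ....1.2.3.
After op 4 (move_left): buffer="dekrsasisx" (len 10), cursors c1@4 c2@6 c3@8, authorship ....1.2.3.
After op 5 (delete): buffer="deksssx" (len 7), cursors c1@3 c2@4 c3@5, authorship ...123.
After op 6 (add_cursor(5)): buffer="deksssx" (len 7), cursors c1@3 c2@4 c3@5 c4@5, authorship ...123.
After op 7 (move_right): buffer="deksssx" (len 7), cursors c1@4 c2@5 c3@6 c4@6, authorship ...123.
After op 8 (move_left): buffer="deksssx" (len 7), cursors c1@3 c2@4 c3@5 c4@5, authorship ...123.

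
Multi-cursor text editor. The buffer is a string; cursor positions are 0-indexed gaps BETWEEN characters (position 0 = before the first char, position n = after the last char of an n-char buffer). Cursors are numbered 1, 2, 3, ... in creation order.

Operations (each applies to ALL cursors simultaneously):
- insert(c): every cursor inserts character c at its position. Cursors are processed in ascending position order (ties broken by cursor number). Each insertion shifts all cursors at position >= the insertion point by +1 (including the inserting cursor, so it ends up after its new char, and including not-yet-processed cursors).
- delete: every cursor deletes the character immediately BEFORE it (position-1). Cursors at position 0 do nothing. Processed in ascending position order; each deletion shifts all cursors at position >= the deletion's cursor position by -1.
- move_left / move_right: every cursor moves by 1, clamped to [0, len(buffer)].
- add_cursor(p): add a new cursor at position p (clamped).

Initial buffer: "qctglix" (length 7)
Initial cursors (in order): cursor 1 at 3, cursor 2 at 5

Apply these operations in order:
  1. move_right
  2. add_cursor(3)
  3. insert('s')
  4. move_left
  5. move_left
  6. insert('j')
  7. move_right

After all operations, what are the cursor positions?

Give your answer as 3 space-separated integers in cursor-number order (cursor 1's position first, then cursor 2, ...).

Answer: 7 11 4

Derivation:
After op 1 (move_right): buffer="qctglix" (len 7), cursors c1@4 c2@6, authorship .......
After op 2 (add_cursor(3)): buffer="qctglix" (len 7), cursors c3@3 c1@4 c2@6, authorship .......
After op 3 (insert('s')): buffer="qctsgslisx" (len 10), cursors c3@4 c1@6 c2@9, authorship ...3.1..2.
After op 4 (move_left): buffer="qctsgslisx" (len 10), cursors c3@3 c1@5 c2@8, authorship ...3.1..2.
After op 5 (move_left): buffer="qctsgslisx" (len 10), cursors c3@2 c1@4 c2@7, authorship ...3.1..2.
After op 6 (insert('j')): buffer="qcjtsjgsljisx" (len 13), cursors c3@3 c1@6 c2@10, authorship ..3.31.1.2.2.
After op 7 (move_right): buffer="qcjtsjgsljisx" (len 13), cursors c3@4 c1@7 c2@11, authorship ..3.31.1.2.2.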